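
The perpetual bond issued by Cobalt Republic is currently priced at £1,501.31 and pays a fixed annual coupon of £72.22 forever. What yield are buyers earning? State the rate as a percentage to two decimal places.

4.81%

P = C/r ⇒ r = C/P = £72.22/£1,501.31 = 0.048105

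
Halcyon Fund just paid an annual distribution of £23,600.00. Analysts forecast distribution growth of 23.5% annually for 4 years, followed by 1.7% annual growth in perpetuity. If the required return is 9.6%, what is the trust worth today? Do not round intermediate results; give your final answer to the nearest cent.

£618187.74

D_1 = 29146.00000
D_2 = 35995.31000
D_3 = 44454.20785
D_4 = 54900.94669
Terminal value at year 4: TV = D_4×(1+g_2)/(r−g_2) = 55834.26279/0.079 = 706762.82011
P_0 = D_1/(1+r)^1 + D_2/(1+r)^2 + D_3/(1+r)^3 + D_4/(1+r)^4 + TV/(1+r)^4
    = 26593.06569 + 29965.72640 + 33766.12418 + 38048.50672 + 489814.32064 = 618187.74363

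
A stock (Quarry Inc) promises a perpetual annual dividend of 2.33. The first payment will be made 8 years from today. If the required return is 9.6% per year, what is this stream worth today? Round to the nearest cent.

12.78

Value at end of year 7: C / r = 2.33 / 0.096 = 24.2708
Discount to today: PV = 24.2708 / (1 + 0.096)^7 = 24.2708 / 1.899651 = 12.78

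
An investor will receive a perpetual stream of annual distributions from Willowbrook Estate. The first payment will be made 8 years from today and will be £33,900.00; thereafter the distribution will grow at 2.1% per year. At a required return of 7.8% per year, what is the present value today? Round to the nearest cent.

£351555.19

Value at end of year 7: C₁ / (r − g) = £33,900.00 / (0.078 − 0.021) = £594,736.8421
Discount to today: PV = £594,736.8421 / (1 + 0.078)^7 = £594,736.8421 / 1.691731 = £351,555.19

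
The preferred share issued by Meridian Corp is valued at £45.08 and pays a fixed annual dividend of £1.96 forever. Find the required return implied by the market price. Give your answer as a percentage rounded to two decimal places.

4.35%

P = C/r ⇒ r = C/P = £1.96/£45.08 = 0.043478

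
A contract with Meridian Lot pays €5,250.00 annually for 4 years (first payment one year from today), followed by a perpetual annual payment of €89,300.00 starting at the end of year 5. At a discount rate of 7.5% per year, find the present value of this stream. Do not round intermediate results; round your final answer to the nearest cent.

PV of 4-year annuity: €5,250.00 × [1 − (1+0.075)^−4] / 0.075 = 17583.96292
Perpetuity value at year 4: €89,300.00 / 0.075 = 1190666.66667
PV of perpetuity: 1190666.66667 / (1+0.075)^4 = 891571.83079
Total PV = 17583.96292 + 891571.83079 = 909155.79370

€909155.79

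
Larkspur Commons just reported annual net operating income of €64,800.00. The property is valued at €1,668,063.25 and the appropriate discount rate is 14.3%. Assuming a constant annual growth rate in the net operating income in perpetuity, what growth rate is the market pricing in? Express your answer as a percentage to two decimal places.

10.03%

P = D₀(1+g)/(r−g) ⇒ P(r−g) = D₀(1+g) ⇒ g(P+D₀) = P·r − D₀
g = (P·r − D₀)/(P + D₀) = (€1,668,063.25×0.143 − €64,800.00) / (€1,668,063.25 + €64,800.00) = 0.100258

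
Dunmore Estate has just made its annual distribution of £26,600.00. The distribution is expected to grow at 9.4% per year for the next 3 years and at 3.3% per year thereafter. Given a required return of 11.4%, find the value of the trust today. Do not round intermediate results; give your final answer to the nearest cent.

D_1 = 29100.40000
D_2 = 31835.83760
D_3 = 34828.40633
Terminal value at year 3: TV = D_3×(1+g_2)/(r−g_2) = 35977.74374/0.081 = 444169.67584
P_0 = D_1/(1+r)^1 + D_2/(1+r)^2 + D_3/(1+r)^3 + TV/(1+r)^3
    = 26122.44165 + 25653.45706 + 25192.89230 + 321287.13271 = 398255.92372

£398255.92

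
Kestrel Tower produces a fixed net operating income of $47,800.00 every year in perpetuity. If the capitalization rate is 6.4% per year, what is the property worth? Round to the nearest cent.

Level perpetuity: PV = C / r = $47,800.00 / 0.064 = $746,875.00

$746875.00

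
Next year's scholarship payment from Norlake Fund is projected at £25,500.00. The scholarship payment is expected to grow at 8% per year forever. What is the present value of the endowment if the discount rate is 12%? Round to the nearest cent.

Growing perpetuity: P = D₁ / (r − g) = £25,500.0000 / (0.12 − 0.08) = £637,500.00

£637500.00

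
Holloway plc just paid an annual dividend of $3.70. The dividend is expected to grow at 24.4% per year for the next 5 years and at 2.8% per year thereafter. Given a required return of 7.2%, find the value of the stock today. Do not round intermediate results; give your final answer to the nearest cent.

$211.47

D_1 = 4.60280
D_2 = 5.72588
D_3 = 7.12300
D_4 = 8.86101
D_5 = 11.02310
Terminal value at year 5: TV = D_5×(1+g_2)/(r−g_2) = 11.33174/0.044 = 257.53963
P_0 = D_1/(1+r)^1 + D_2/(1+r)^2 + D_3/(1+r)^3 + D_4/(1+r)^4 + D_5/(1+r)^5 + TV/(1+r)^5
    = 4.29366 + 4.98256 + 5.78201 + 6.70972 + 7.78627 + 181.91568 = 211.46990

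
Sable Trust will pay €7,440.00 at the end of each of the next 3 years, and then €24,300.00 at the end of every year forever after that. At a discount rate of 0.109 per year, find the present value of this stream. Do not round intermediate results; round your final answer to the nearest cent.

€181662.99

PV of 3-year annuity: €7,440.00 × [1 − (1+0.109)^−3] / 0.109 = 18212.90565
Perpetuity value at year 3: €24,300.00 / 0.109 = 222935.77982
PV of perpetuity: 222935.77982 / (1+0.109)^3 = 163450.07990
Total PV = 18212.90565 + 163450.07990 = 181662.98555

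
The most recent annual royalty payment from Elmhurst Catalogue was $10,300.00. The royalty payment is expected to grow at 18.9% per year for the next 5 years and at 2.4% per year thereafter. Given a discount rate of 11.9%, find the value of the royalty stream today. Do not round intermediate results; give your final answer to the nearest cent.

D_1 = 12246.70000
D_2 = 14561.32630
D_3 = 17313.41697
D_4 = 20585.65278
D_5 = 24476.34115
Terminal value at year 5: TV = D_5×(1+g_2)/(r−g_2) = 25063.77334/0.095 = 263829.19306
P_0 = D_1/(1+r)^1 + D_2/(1+r)^2 + D_3/(1+r)^3 + D_4/(1+r)^4 + D_5/(1+r)^5 + TV/(1+r)^5
    = 10944.32529 + 11628.95690 + 12356.41622 + 13129.38239 + 13950.70211 + 150373.88375 = 212383.66665

$212383.67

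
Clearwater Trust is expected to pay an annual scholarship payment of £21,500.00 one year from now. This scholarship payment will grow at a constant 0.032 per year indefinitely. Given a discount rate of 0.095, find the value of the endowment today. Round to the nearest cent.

Growing perpetuity: P = D₁ / (r − g) = £21,500.0000 / (0.095 − 0.032) = £341,269.84

£341269.84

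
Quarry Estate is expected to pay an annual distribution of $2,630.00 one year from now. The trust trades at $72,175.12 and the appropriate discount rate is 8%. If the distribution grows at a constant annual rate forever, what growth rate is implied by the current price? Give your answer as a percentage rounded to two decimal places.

P = D₁/(r−g) ⇒ g = r − D₁/P = 0.08 − $2,630.00/$72,175.12 = 0.043561

4.36%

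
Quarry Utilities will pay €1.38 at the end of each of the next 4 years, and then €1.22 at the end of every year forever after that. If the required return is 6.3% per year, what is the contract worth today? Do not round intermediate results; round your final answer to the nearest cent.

€19.92

PV of 4-year annuity: €1.38 × [1 − (1+0.063)^−4] / 0.063 = 4.74918
Perpetuity value at year 4: €1.22 / 0.063 = 19.36508
PV of perpetuity: 19.36508 / (1+0.063)^4 = 15.16653
Total PV = 4.74918 + 15.16653 = 19.91571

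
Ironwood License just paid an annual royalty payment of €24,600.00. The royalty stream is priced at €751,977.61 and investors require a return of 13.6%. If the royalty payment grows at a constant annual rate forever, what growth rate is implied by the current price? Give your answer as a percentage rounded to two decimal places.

10.00%

P = D₀(1+g)/(r−g) ⇒ P(r−g) = D₀(1+g) ⇒ g(P+D₀) = P·r − D₀
g = (P·r − D₀)/(P + D₀) = (€751,977.61×0.136 − €24,600.00) / (€751,977.61 + €24,600.00) = 0.100014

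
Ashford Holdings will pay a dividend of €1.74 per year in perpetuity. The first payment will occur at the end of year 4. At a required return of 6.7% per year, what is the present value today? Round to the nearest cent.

€21.38

Value at end of year 3: C / r = €1.74 / 0.067 = €25.9701
Discount to today: PV = €25.9701 / (1 + 0.067)^3 = €25.9701 / 1.214768 = €21.38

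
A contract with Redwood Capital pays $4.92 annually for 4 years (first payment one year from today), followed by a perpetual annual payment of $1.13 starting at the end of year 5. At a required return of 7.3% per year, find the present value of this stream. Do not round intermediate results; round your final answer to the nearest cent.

PV of 4-year annuity: $4.92 × [1 − (1+0.073)^−4] / 0.073 = 16.55283
Perpetuity value at year 4: $1.13 / 0.073 = 15.47945
PV of perpetuity: 15.47945 / (1+0.073)^4 = 11.67768
Total PV = 16.55283 + 11.67768 = 28.23052

$28.23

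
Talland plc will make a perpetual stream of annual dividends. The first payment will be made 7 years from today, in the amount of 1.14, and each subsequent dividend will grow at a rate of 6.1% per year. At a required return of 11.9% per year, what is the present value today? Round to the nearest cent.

Value at end of year 6: C₁ / (r − g) = 1.14 / (0.119 − 0.061) = 19.6552
Discount to today: PV = 19.6552 / (1 + 0.119)^6 = 19.6552 / 1.963272 = 10.01

10.01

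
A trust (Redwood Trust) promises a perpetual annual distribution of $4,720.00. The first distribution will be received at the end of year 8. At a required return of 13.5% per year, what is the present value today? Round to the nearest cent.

$14409.11

Value at end of year 7: C / r = $4,720.00 / 0.135 = $34,962.9630
Discount to today: PV = $34,962.9630 / (1 + 0.135)^7 = $34,962.9630 / 2.426448 = $14,409.11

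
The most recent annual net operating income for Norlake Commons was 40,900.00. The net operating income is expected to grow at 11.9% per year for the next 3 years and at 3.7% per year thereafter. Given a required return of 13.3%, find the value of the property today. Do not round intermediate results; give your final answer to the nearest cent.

D_1 = 45767.10000
D_2 = 51213.38490
D_3 = 57307.77770
Terminal value at year 3: TV = D_3×(1+g_2)/(r−g_2) = 59428.16548/0.096 = 619043.39040
P_0 = D_1/(1+r)^1 + D_2/(1+r)^2 + D_3/(1+r)^3 + TV/(1+r)^3
    = 40394.61606 + 39895.47694 + 39402.50547 + 425629.14763 = 545321.74611

545321.75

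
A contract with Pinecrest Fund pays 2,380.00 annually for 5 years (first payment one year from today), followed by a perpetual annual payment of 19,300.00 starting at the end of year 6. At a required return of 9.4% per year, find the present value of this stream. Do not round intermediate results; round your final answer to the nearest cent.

PV of 5-year annuity: 2,380.00 × [1 − (1+0.094)^−5] / 0.094 = 9162.08314
Perpetuity value at year 5: 19,300.00 / 0.094 = 205319.14894
PV of perpetuity: 205319.14894 / (1+0.094)^5 = 131021.58395
Total PV = 9162.08314 + 131021.58395 = 140183.66710

140183.67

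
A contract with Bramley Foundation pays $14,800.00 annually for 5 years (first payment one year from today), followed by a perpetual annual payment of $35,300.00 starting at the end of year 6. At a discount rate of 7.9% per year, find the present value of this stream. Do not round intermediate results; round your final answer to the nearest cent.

PV of 5-year annuity: $14,800.00 × [1 − (1+0.079)^−5] / 0.079 = 59248.18122
Perpetuity value at year 5: $35,300.00 / 0.079 = 446835.44304
PV of perpetuity: 446835.44304 / (1+0.079)^5 = 305520.52432
Total PV = 59248.18122 + 305520.52432 = 364768.70554

$364768.71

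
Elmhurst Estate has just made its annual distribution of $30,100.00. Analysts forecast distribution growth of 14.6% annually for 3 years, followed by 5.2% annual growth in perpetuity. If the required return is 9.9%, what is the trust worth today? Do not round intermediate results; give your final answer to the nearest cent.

D_1 = 34494.60000
D_2 = 39530.81160
D_3 = 45302.31009
Terminal value at year 3: TV = D_3×(1+g_2)/(r−g_2) = 47658.03022/0.047 = 1014000.64295
P_0 = D_1/(1+r)^1 + D_2/(1+r)^2 + D_3/(1+r)^3 + TV/(1+r)^3
    = 31387.26115 + 32729.57350 + 34129.29138 + 763915.20284 = 862161.32886

$862161.33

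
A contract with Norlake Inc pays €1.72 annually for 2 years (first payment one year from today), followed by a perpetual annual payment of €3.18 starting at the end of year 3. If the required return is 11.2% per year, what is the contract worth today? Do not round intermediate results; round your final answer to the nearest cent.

PV of 2-year annuity: €1.72 × [1 − (1+0.112)^−2] / 0.112 = 2.93774
Perpetuity value at year 2: €3.18 / 0.112 = 28.39286
PV of perpetuity: 28.39286 / (1+0.112)^2 = 22.96146
Total PV = 2.93774 + 22.96146 = 25.89920

€25.90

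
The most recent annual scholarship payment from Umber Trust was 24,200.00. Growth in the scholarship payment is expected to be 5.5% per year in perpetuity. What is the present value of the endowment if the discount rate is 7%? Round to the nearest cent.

D₁ = D₀ × (1 + g) = 24,200.00 × 1.055 = 25,531.0000
Growing perpetuity: P = D₁ / (r − g) = 25,531.0000 / (0.07 − 0.055) = 1,702,066.67

1702066.67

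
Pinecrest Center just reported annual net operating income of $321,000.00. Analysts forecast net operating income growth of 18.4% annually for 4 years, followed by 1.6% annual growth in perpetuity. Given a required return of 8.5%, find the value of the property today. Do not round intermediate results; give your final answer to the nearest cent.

$8307370.95

D_1 = 380064.00000
D_2 = 449995.77600
D_3 = 532794.99878
D_4 = 630829.27856
Terminal value at year 4: TV = D_4×(1+g_2)/(r−g_2) = 640922.54702/0.069 = 9288732.56547
P_0 = D_1/(1+r)^1 + D_2/(1+r)^2 + D_3/(1+r)^3 + D_4/(1+r)^4 + TV/(1+r)^4
    = 350289.40092 + 382251.29096 + 417129.51935 + 455190.18517 + 6702510.55268 = 8307370.94909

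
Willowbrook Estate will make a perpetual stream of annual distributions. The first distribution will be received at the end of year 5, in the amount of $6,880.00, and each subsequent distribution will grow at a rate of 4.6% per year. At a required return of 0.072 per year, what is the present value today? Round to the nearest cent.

Value at end of year 4: C₁ / (r − g) = $6,880.00 / (0.072 − 0.046) = $264,615.3846
Discount to today: PV = $264,615.3846 / (1 + 0.072)^4 = $264,615.3846 / 1.320624 = $200,371.50

$200371.50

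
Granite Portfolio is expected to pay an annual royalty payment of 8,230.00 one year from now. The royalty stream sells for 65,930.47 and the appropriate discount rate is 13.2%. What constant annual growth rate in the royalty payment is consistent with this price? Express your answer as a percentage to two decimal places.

P = D₁/(r−g) ⇒ g = r − D₁/P = 0.132 − 8,230.00/65,930.47 = 0.007172

0.72%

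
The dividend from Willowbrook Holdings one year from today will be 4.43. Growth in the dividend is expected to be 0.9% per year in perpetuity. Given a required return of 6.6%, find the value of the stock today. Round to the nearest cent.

77.72

Growing perpetuity: P = D₁ / (r − g) = 4.4300 / (0.066 − 0.009) = 77.72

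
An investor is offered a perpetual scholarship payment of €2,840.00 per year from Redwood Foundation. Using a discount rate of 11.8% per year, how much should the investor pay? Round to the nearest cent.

Level perpetuity: PV = C / r = €2,840.00 / 0.118 = €24,067.80

€24067.80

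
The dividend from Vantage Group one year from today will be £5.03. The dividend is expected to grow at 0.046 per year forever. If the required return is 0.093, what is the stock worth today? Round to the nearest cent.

£107.02

Growing perpetuity: P = D₁ / (r − g) = £5.0300 / (0.093 − 0.046) = £107.02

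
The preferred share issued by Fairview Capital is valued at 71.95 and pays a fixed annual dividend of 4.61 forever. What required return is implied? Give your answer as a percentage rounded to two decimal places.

6.41%

P = C/r ⇒ r = C/P = 4.61/71.95 = 0.064072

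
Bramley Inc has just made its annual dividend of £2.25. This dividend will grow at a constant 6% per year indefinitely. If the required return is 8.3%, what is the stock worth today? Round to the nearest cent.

D₁ = D₀ × (1 + g) = £2.25 × 1.06 = £2.3850
Growing perpetuity: P = D₁ / (r − g) = £2.3850 / (0.083 − 0.06) = £103.70

£103.70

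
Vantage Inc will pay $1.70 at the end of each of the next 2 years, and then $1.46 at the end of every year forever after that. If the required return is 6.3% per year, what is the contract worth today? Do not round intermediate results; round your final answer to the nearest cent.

PV of 2-year annuity: $1.70 × [1 − (1+0.063)^−2] / 0.063 = 3.10371
Perpetuity value at year 2: $1.46 / 0.063 = 23.17460
PV of perpetuity: 23.17460 / (1+0.063)^2 = 20.50906
Total PV = 3.10371 + 20.50906 = 23.61277

$23.61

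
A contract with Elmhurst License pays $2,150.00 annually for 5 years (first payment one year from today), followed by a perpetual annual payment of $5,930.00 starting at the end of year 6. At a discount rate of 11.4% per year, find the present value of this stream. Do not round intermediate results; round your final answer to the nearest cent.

PV of 5-year annuity: $2,150.00 × [1 − (1+0.114)^−5] / 0.114 = 7866.86614
Perpetuity value at year 5: $5,930.00 / 0.114 = 52017.54386
PV of perpetuity: 52017.54386 / (1+0.114)^5 = 30319.62935
Total PV = 7866.86614 + 30319.62935 = 38186.49549

$38186.50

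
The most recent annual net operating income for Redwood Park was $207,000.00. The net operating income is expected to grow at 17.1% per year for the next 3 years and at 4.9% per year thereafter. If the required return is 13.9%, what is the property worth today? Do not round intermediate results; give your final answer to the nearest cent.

$3278371.70

D_1 = 242397.00000
D_2 = 283846.88700
D_3 = 332384.70468
Terminal value at year 3: TV = D_3×(1+g_2)/(r−g_2) = 348671.55521/0.09 = 3874128.39118
P_0 = D_1/(1+r)^1 + D_2/(1+r)^2 + D_3/(1+r)^3 + TV/(1+r)^3
    = 212815.62774 + 218794.64450 + 224941.64066 + 2621819.78947 = 3278371.70238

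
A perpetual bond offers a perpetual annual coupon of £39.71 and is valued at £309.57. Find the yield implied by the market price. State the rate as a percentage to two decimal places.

P = C/r ⇒ r = C/P = £39.71/£309.57 = 0.128275

12.83%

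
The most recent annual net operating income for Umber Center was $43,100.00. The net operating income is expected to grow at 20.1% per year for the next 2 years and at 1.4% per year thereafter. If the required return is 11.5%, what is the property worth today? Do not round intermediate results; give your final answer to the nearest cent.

$598459.85

D_1 = 51763.10000
D_2 = 62167.48310
Terminal value at year 2: TV = D_2×(1+g_2)/(r−g_2) = 63037.82786/0.101 = 624136.90954
P_0 = D_1/(1+r)^1 + D_2/(1+r)^2 + TV/(1+r)^2
    = 46424.30493 + 50005.01365 + 502030.53312 = 598459.85171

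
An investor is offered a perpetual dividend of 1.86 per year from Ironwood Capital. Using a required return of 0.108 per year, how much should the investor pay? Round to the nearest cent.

17.22

Level perpetuity: PV = C / r = 1.86 / 0.108 = 17.22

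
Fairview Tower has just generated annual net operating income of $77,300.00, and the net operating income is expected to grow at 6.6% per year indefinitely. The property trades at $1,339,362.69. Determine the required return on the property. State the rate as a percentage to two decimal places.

D₁ = $77,300.00 × 1.066 = $82,401.8000
P = D₁/(r − g) ⇒ r = D₁/P + g = $82,401.8000/$1,339,362.69 + 0.066 = 0.061523 + 0.066 = 0.127523

12.75%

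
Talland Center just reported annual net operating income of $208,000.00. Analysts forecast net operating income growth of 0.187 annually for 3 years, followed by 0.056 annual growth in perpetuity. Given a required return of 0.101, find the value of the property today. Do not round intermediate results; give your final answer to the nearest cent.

$6843185.29

D_1 = 246896.00000
D_2 = 293065.55200
D_3 = 347868.81022
Terminal value at year 3: TV = D_3×(1+g_2)/(r−g_2) = 367349.46360/0.045 = 8163321.41326
P_0 = D_1/(1+r)^1 + D_2/(1+r)^2 + D_3/(1+r)^3 + TV/(1+r)^3
    = 224247.04814 + 241763.16634 + 260647.48269 + 6116527.59386 = 6843185.29103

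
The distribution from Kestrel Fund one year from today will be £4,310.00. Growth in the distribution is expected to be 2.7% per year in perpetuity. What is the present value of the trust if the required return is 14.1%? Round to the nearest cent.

Growing perpetuity: P = D₁ / (r − g) = £4,310.0000 / (0.141 − 0.027) = £37,807.02

£37807.02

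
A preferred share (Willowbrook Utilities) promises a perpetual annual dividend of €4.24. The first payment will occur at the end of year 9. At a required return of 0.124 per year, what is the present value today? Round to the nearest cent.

Value at end of year 8: C / r = €4.24 / 0.124 = €34.1935
Discount to today: PV = €34.1935 / (1 + 0.124)^8 = €34.1935 / 2.547596 = €13.42

€13.42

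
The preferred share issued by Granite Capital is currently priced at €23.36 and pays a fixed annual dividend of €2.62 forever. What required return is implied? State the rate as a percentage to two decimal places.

P = C/r ⇒ r = C/P = €2.62/€23.36 = 0.112158

11.22%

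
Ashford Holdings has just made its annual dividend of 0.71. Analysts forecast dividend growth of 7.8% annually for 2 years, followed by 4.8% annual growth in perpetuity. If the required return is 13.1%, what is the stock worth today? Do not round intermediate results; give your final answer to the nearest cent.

9.47

D_1 = 0.76538
D_2 = 0.82508
Terminal value at year 2: TV = D_2×(1+g_2)/(r−g_2) = 0.86468/0.083 = 10.41787
P_0 = D_1/(1+r)^1 + D_2/(1+r)^2 + TV/(1+r)^2
    = 0.67673 + 0.64502 + 8.14430 = 9.46605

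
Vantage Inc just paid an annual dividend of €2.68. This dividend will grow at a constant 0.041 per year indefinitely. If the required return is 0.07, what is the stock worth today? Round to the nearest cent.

D₁ = D₀ × (1 + g) = €2.68 × 1.041 = €2.7899
Growing perpetuity: P = D₁ / (r − g) = €2.7899 / (0.07 − 0.041) = €96.20

€96.20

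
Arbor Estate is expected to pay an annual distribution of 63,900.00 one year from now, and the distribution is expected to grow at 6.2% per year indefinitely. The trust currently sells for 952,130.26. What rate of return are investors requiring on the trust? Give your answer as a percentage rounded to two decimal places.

12.91%

P = D₁/(r − g) ⇒ r = D₁/P + g = 63,900.0000/952,130.26 + 0.062 = 0.067113 + 0.062 = 0.129113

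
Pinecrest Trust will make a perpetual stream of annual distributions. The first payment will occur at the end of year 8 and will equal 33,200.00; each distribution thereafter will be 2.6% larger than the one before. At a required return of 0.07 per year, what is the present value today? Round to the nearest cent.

469892.99

Value at end of year 7: C₁ / (r − g) = 33,200.00 / (0.07 − 0.026) = 754,545.4545
Discount to today: PV = 754,545.4545 / (1 + 0.07)^7 = 754,545.4545 / 1.605781 = 469,892.99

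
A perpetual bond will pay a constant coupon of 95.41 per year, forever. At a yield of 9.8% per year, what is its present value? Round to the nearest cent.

Level perpetuity: PV = C / r = 95.41 / 0.098 = 973.57

973.57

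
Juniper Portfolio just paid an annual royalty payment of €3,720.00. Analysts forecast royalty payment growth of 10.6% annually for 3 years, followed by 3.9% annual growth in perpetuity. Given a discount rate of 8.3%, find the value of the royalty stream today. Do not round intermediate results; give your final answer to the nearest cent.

€105199.82

D_1 = 4114.32000
D_2 = 4550.43792
D_3 = 5032.78434
Terminal value at year 3: TV = D_3×(1+g_2)/(r−g_2) = 5229.06293/0.044 = 118842.33929
P_0 = D_1/(1+r)^1 + D_2/(1+r)^2 + D_3/(1+r)^3 + TV/(1+r)^3
    = 3799.00277 + 3879.68335 + 3962.07736 + 93559.05402 = 105199.81749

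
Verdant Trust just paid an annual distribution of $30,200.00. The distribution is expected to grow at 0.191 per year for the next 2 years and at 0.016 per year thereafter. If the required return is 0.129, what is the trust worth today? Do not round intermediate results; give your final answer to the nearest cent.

D_1 = 35968.20000
D_2 = 42838.12620
Terminal value at year 2: TV = D_2×(1+g_2)/(r−g_2) = 43523.53622/0.113 = 385164.03734
P_0 = D_1/(1+r)^1 + D_2/(1+r)^2 + TV/(1+r)^2
    = 31858.45881 + 33607.99331 + 302174.52392 = 367640.97604

$367640.98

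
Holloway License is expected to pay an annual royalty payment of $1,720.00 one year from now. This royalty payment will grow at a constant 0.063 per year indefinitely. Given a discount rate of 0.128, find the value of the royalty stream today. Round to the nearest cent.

$26461.54

Growing perpetuity: P = D₁ / (r − g) = $1,720.0000 / (0.128 − 0.063) = $26,461.54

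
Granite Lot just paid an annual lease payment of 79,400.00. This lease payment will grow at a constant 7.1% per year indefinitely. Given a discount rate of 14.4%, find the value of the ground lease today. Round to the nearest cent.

1164895.89

D₁ = D₀ × (1 + g) = 79,400.00 × 1.071 = 85,037.4000
Growing perpetuity: P = D₁ / (r − g) = 85,037.4000 / (0.144 − 0.071) = 1,164,895.89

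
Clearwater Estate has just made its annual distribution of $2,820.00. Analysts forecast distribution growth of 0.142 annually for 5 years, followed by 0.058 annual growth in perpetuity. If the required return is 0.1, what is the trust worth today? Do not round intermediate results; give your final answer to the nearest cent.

$101474.40

D_1 = 3220.44000
D_2 = 3677.74248
D_3 = 4199.98191
D_4 = 4796.37934
D_5 = 5477.46521
Terminal value at year 5: TV = D_5×(1+g_2)/(r−g_2) = 5795.15819/0.042 = 137979.95697
P_0 = D_1/(1+r)^1 + D_2/(1+r)^2 + D_3/(1+r)^3 + D_4/(1+r)^4 + D_5/(1+r)^5 + TV/(1+r)^5
    = 2927.67273 + 3039.45660 + 3155.50857 + 3275.99163 + 3401.07495 + 85674.69744 = 101474.40191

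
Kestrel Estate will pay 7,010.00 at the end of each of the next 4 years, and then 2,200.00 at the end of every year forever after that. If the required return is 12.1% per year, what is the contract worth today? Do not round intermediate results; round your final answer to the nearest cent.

PV of 4-year annuity: 7,010.00 × [1 − (1+0.121)^−4] / 0.121 = 21247.05345
Perpetuity value at year 4: 2,200.00 / 0.121 = 18181.81818
PV of perpetuity: 18181.81818 / (1+0.121)^4 = 11513.69870
Total PV = 21247.05345 + 11513.69870 = 32760.75215

32760.75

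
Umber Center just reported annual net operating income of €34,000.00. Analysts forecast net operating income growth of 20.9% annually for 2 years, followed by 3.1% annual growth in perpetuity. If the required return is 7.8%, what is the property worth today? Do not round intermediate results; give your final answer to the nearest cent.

€1019009.51

D_1 = 41106.00000
D_2 = 49697.15400
Terminal value at year 2: TV = D_2×(1+g_2)/(r−g_2) = 51237.76577/0.047 = 1090165.22923
P_0 = D_1/(1+r)^1 + D_2/(1+r)^2 + TV/(1+r)^2
    = 38131.72542 + 42765.54363 + 938112.24424 = 1019009.51328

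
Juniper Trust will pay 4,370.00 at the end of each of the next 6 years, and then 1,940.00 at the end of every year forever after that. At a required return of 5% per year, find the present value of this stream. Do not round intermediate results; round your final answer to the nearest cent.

PV of 6-year annuity: 4,370.00 × [1 − (1+0.05)^−6] / 0.05 = 22180.77433
Perpetuity value at year 6: 1,940.00 / 0.05 = 38800.00000
PV of perpetuity: 38800.00000 / (1+0.05)^6 = 28953.15739
Total PV = 22180.77433 + 28953.15739 = 51133.93172

51133.93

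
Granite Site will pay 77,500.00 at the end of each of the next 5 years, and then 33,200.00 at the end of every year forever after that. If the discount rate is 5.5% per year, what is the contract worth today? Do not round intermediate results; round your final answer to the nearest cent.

792809.97

PV of 5-year annuity: 77,500.00 × [1 − (1+0.055)^−5] / 0.055 = 330947.04686
Perpetuity value at year 5: 33,200.00 / 0.055 = 603636.36364
PV of perpetuity: 603636.36364 / (1+0.055)^5 = 461862.91905
Total PV = 330947.04686 + 461862.91905 = 792809.96591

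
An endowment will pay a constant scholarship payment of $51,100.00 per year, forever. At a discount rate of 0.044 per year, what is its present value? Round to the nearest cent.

Level perpetuity: PV = C / r = $51,100.00 / 0.044 = $1,161,363.64

$1161363.64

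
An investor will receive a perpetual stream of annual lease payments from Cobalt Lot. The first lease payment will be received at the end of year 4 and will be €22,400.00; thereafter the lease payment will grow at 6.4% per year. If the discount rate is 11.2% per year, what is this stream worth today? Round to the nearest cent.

Value at end of year 3: C₁ / (r − g) = €22,400.00 / (0.112 − 0.064) = €466,666.6667
Discount to today: PV = €466,666.6667 / (1 + 0.112)^3 = €466,666.6667 / 1.375037 = €339,384.82

€339384.82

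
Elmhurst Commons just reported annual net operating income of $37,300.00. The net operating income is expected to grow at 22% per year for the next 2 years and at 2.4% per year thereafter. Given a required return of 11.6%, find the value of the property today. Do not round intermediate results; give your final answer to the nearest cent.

$581501.01

D_1 = 45506.00000
D_2 = 55517.32000
Terminal value at year 2: TV = D_2×(1+g_2)/(r−g_2) = 56849.73568/0.092 = 617931.90957
P_0 = D_1/(1+r)^1 + D_2/(1+r)^2 + TV/(1+r)^2
    = 40775.98566 + 44575.89831 + 496149.12897 = 581501.01293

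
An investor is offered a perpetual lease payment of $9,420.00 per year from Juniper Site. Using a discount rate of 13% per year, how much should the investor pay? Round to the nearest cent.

Level perpetuity: PV = C / r = $9,420.00 / 0.13 = $72,461.54

$72461.54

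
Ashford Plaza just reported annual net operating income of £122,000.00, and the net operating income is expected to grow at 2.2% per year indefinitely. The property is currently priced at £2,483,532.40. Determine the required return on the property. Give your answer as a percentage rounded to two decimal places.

7.22%

D₁ = £122,000.00 × 1.022 = £124,684.0000
P = D₁/(r − g) ⇒ r = D₁/P + g = £124,684.0000/£2,483,532.40 + 0.022 = 0.050204 + 0.022 = 0.072204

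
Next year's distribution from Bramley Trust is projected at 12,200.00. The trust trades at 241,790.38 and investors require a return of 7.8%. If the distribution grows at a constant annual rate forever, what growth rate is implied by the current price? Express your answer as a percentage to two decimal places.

P = D₁/(r−g) ⇒ g = r − D₁/P = 0.078 − 12,200.00/241,790.38 = 0.027543

2.75%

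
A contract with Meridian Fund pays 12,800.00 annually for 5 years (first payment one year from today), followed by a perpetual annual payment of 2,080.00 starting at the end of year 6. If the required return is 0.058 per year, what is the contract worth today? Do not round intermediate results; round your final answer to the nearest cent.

81265.36

PV of 5-year annuity: 12,800.00 × [1 − (1+0.058)^−5] / 0.058 = 54212.88650
Perpetuity value at year 5: 2,080.00 / 0.058 = 35862.06897
PV of perpetuity: 35862.06897 / (1+0.058)^5 = 27052.47491
Total PV = 54212.88650 + 27052.47491 = 81265.36141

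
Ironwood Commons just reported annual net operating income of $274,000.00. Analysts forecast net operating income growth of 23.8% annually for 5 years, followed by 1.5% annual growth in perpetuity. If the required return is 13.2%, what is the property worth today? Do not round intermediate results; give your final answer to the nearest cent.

D_1 = 339212.00000
D_2 = 419944.45600
D_3 = 519891.23653
D_4 = 643625.35082
D_5 = 796808.18432
Terminal value at year 5: TV = D_5×(1+g_2)/(r−g_2) = 808760.30708/0.117 = 6912481.25711
P_0 = D_1/(1+r)^1 + D_2/(1+r)^2 + D_3/(1+r)^3 + D_4/(1+r)^4 + D_5/(1+r)^5 + TV/(1+r)^5
    = 299657.24382 + 327717.02106 + 358404.30396 + 391965.13100 + 428668.57967 + 3718791.52446 = 5525203.80397

$5525203.80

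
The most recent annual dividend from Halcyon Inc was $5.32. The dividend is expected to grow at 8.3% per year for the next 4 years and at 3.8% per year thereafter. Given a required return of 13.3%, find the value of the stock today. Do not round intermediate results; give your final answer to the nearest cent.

D_1 = 5.76156
D_2 = 6.23977
D_3 = 6.75767
D_4 = 7.31856
Terminal value at year 4: TV = D_4×(1+g_2)/(r−g_2) = 7.59666/0.095 = 79.96486
P_0 = D_1/(1+r)^1 + D_2/(1+r)^2 + D_3/(1+r)^3 + D_4/(1+r)^4 + TV/(1+r)^4
    = 5.08523 + 4.86081 + 4.64630 + 4.44126 + 48.52657 = 67.56016

$67.56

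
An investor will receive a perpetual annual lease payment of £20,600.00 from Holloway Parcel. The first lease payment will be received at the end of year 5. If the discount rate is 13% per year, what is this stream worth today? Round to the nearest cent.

Value at end of year 4: C / r = £20,600.00 / 0.13 = £158,461.5385
Discount to today: PV = £158,461.5385 / (1 + 0.13)^4 = £158,461.5385 / 1.630474 = £97,187.43

£97187.43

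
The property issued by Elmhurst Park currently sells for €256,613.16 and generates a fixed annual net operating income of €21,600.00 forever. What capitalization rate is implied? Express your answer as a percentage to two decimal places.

8.42%

P = C/r ⇒ r = C/P = €21,600.00/€256,613.16 = 0.084173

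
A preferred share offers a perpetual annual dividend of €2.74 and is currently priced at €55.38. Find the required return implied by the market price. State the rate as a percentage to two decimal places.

4.95%

P = C/r ⇒ r = C/P = €2.74/€55.38 = 0.049476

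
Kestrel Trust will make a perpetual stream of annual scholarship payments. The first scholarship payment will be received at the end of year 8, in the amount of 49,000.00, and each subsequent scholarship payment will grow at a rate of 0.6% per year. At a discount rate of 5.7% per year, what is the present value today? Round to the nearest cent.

Value at end of year 7: C₁ / (r − g) = 49,000.00 / (0.057 − 0.006) = 960,784.3137
Discount to today: PV = 960,784.3137 / (1 + 0.057)^7 = 960,784.3137 / 1.474093 = 651,779.94

651779.94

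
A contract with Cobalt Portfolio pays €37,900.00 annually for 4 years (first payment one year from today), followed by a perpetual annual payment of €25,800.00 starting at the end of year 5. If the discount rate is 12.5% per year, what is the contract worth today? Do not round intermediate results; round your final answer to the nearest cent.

PV of 4-year annuity: €37,900.00 × [1 − (1+0.125)^−4] / 0.125 = 113913.73266
Perpetuity value at year 4: €25,800.00 / 0.125 = 206400.00000
PV of perpetuity: 206400.00000 / (1+0.125)^4 = 128854.50389
Total PV = 113913.73266 + 128854.50389 = 242768.23655

€242768.24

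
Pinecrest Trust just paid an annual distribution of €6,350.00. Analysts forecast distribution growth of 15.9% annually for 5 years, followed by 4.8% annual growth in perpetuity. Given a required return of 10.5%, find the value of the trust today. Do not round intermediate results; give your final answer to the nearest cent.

D_1 = 7359.65000
D_2 = 8529.83435
D_3 = 9886.07801
D_4 = 11457.96442
D_5 = 13279.78076
Terminal value at year 5: TV = D_5×(1+g_2)/(r−g_2) = 13917.21023/0.057 = 244161.58305
P_0 = D_1/(1+r)^1 + D_2/(1+r)^2 + D_3/(1+r)^3 + D_4/(1+r)^4 + D_5/(1+r)^5 + TV/(1+r)^5
    = 6660.31674 + 6985.79828 + 7327.18571 + 7685.25633 + 8060.82541 + 148206.05321 = 184925.43569

€184925.44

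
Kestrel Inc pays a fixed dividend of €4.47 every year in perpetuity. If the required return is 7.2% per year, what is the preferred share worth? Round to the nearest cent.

€62.08

Level perpetuity: PV = C / r = €4.47 / 0.072 = €62.08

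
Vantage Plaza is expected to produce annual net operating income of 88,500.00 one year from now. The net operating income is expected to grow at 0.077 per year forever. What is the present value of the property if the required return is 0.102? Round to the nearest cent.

3540000.00

Growing perpetuity: P = D₁ / (r − g) = 88,500.0000 / (0.102 − 0.077) = 3,540,000.00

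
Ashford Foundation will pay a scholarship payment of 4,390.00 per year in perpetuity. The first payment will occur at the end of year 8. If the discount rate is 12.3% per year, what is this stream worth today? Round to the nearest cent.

Value at end of year 7: C / r = 4,390.00 / 0.123 = 35,691.0569
Discount to today: PV = 35,691.0569 / (1 + 0.123)^7 = 35,691.0569 / 2.252466 = 15,845.32

15845.32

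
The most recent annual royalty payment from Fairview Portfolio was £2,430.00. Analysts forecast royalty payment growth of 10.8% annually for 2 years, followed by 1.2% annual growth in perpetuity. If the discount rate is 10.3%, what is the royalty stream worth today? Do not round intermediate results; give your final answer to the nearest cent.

D_1 = 2692.44000
D_2 = 2983.22352
Terminal value at year 2: TV = D_2×(1+g_2)/(r−g_2) = 3019.02220/0.091 = 33176.06816
P_0 = D_1/(1+r)^1 + D_2/(1+r)^2 + TV/(1+r)^2
    = 2441.01541 + 2452.08076 + 27269.29371 = 32162.38989

£32162.39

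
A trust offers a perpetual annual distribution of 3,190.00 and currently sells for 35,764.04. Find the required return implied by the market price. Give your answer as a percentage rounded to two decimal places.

P = C/r ⇒ r = C/P = 3,190.00/35,764.04 = 0.089196

8.92%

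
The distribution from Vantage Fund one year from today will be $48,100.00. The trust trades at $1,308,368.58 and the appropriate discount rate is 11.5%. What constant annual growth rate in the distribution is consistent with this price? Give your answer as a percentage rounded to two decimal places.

P = D₁/(r−g) ⇒ g = r − D₁/P = 0.115 − $48,100.00/$1,308,368.58 = 0.078237

7.82%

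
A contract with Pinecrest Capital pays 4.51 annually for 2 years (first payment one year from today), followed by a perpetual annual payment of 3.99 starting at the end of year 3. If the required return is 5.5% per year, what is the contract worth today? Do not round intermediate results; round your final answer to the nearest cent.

73.51

PV of 2-year annuity: 4.51 × [1 − (1+0.055)^−2] / 0.055 = 8.32690
Perpetuity value at year 2: 3.99 / 0.055 = 72.54545
PV of perpetuity: 72.54545 / (1+0.055)^2 = 65.17864
Total PV = 8.32690 + 65.17864 = 73.50554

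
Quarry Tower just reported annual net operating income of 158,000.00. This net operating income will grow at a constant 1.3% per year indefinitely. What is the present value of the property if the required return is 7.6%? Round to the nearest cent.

2540539.68

D₁ = D₀ × (1 + g) = 158,000.00 × 1.013 = 160,054.0000
Growing perpetuity: P = D₁ / (r − g) = 160,054.0000 / (0.076 − 0.013) = 2,540,539.68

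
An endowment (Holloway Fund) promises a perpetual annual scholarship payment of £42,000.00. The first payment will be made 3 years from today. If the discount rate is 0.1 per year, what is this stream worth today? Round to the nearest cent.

£347107.44

Value at end of year 2: C / r = £42,000.00 / 0.1 = £420,000.0000
Discount to today: PV = £420,000.0000 / (1 + 0.1)^2 = £420,000.0000 / 1.210000 = £347,107.44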